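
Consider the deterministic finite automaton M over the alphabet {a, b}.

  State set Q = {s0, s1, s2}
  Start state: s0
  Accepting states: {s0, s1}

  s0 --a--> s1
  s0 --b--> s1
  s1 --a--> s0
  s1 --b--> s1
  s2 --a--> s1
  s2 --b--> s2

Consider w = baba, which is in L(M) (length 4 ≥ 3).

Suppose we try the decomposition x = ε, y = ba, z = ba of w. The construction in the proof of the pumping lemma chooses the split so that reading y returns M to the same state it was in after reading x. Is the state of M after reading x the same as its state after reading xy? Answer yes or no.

yes

Run of M on the first 2 characters of w = b a:
  step 0: s0  (start)
  step 1: s1  (read b: s0→s1)
  step 2: s0  (read a: s1→s0)

After x (step 0): s0. After xy (step 2): s0.
They match, so y = ba drives M around a cycle from s0 back to itself; pumping y any number of times keeps M in s0 before reading z, and xyⁱz ∈ L(M) for every i ≥ 0.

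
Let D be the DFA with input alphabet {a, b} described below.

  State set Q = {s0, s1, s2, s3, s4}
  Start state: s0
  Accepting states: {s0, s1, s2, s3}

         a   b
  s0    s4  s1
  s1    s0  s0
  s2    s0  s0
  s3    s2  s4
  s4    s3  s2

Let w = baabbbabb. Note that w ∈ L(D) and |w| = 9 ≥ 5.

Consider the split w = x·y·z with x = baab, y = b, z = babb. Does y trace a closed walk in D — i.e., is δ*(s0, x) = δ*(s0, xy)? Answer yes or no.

Run of D on the first 5 characters of w = b a a b b:
  step 0: s0  (start)
  step 1: s1  (read b: s0→s1)
  step 2: s0  (read a: s1→s0)
  step 3: s4  (read a: s0→s4)
  step 4: s2  (read b: s4→s2)
  step 5: s0  (read b: s2→s0)

After x (step 4): s2. After xy (step 5): s0.
They differ (s2 ≠ s0), so y is not a cycle from the state after x; this split is not the one the pumping-lemma construction produces, and pumping y need not keep the string in L(D).

no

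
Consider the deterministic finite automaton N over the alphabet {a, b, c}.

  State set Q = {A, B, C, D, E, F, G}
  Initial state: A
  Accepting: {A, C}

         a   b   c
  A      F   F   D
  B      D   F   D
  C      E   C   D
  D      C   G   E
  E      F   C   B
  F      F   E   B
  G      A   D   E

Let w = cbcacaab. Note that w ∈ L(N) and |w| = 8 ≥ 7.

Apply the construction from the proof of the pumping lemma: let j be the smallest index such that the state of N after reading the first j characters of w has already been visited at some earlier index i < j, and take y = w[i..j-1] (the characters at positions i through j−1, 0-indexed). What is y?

bcaca

Run of N on w = c b c a c a a b:
  step 0: A  (start)
  step 1: D  (read c: A→D)
  step 2: G  (read b: D→G)
  step 3: E  (read c: G→E)
  step 4: F  (read a: E→F)
  step 5: B  (read c: F→B)
  step 6: D  (read a: B→D)   ← first repeat (D seen earlier)
  step 7: C  (read a: D→C)
  step 8: C  (read b: C→C)

So i = 1, j = 6, giving x = w[0:1] = c, y = w[1:6] = bcaca, z = w[6:8] = ab.
Check: |xy| = 6 ≤ 7 and |y| = 5 ≥ 1. Reading y takes N from D back to D, so every xyⁱz is accepted.
Since N has 7 states, any run of length ≥ 7 visits 7+1 states, so by pigeonhole some state repeats within the first 7 steps — that repeat gives the pumpable loop.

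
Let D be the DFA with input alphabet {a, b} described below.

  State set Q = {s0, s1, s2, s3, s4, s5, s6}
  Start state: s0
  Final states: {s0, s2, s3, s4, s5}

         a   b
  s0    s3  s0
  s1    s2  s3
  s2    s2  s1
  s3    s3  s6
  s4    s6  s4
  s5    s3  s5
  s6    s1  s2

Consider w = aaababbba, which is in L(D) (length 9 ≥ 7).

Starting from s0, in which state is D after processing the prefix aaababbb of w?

s2

Run of D on the first 8 characters of w = a a a b a b b b:
  step 0: s0  (start)
  step 1: s3  (read a: s0→s3)
  step 2: s3  (read a: s3→s3)
  step 3: s3  (read a: s3→s3)
  step 4: s6  (read b: s3→s6)
  step 5: s1  (read a: s6→s1)
  step 6: s3  (read b: s1→s3)
  step 7: s6  (read b: s3→s6)
  step 8: s2  (read b: s6→s2)

After reading 8 characters, D is in state s2.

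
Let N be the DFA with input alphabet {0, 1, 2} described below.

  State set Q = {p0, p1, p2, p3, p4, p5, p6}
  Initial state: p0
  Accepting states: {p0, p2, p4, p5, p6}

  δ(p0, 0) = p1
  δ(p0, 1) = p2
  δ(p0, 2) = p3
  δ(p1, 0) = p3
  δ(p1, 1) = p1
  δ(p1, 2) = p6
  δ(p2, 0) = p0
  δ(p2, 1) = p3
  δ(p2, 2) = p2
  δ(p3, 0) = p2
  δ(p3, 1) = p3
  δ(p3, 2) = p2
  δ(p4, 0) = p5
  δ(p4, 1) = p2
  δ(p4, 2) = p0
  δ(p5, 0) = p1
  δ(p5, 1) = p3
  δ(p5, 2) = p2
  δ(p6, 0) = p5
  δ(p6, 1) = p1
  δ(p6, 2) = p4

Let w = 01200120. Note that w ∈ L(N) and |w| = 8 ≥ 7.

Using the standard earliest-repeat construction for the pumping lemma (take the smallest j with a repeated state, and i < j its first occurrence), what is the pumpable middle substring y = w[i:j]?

State sequence: p0 -0-> p1 -1-> p1 -2-> p6 -0-> p5 -0-> p1 -1-> p1 -2-> p6 -0-> p5
First repeat at step 2: p1 was already visited.

So i = 1, j = 2, giving x = w[0:1] = 0, y = w[1:2] = 1, z = w[2:8] = 200120.
Check: |xy| = 2 ≤ 7 and |y| = 1 ≥ 1. Reading y takes N from p1 back to p1, so every xyⁱz is accepted.
The DFA has 7 states, so the proof of the pumping lemma guarantees a repeated state among the first 7+1 visited; the segment between the two visits is the pumpable y.

1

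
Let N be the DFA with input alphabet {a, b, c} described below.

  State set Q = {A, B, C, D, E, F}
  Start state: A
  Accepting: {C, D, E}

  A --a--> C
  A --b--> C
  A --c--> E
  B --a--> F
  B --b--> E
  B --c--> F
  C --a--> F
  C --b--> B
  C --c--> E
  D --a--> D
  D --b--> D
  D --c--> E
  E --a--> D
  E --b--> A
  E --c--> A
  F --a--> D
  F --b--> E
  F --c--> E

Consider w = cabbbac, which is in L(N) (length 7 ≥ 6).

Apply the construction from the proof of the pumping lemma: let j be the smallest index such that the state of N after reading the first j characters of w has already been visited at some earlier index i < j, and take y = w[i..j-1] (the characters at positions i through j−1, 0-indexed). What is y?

State sequence: A -c-> E -a-> D -b-> D -b-> D -b-> D -a-> D -c-> E
First repeat at step 3: D was already visited.

So i = 2, j = 3, giving x = w[0:2] = ca, y = w[2:3] = b, z = w[3:7] = bbac.
Check: |xy| = 3 ≤ 6 and |y| = 1 ≥ 1. Reading y takes N from D back to D, so every xyⁱz is accepted.

b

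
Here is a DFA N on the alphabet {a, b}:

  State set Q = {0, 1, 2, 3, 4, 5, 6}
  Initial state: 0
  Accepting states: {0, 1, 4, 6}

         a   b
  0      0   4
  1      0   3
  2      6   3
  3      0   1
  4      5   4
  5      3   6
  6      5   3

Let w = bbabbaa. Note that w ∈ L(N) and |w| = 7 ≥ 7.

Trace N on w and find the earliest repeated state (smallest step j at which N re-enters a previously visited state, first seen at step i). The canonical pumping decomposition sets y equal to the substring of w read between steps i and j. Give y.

Run of N on w = b b a b b a a:
  step 0: 0  (start)
  step 1: 4  (read b: 0→4)
  step 2: 4  (read b: 4→4)   ← first repeat (4 seen earlier)
  step 3: 5  (read a: 4→5)
  step 4: 6  (read b: 5→6)
  step 5: 3  (read b: 6→3)
  step 6: 0  (read a: 3→0)
  step 7: 0  (read a: 0→0)

So i = 1, j = 2, giving x = w[0:1] = b, y = w[1:2] = b, z = w[2:7] = abbaa.
Check: |xy| = 2 ≤ 7 and |y| = 1 ≥ 1. Reading y takes N from 4 back to 4, so every xyⁱz is accepted.
Pumping length from the standard proof: p = 7 (the number of states). The repeated state found above gives |xy| = j ≤ 7 and |y| = j − i ≥ 1.

b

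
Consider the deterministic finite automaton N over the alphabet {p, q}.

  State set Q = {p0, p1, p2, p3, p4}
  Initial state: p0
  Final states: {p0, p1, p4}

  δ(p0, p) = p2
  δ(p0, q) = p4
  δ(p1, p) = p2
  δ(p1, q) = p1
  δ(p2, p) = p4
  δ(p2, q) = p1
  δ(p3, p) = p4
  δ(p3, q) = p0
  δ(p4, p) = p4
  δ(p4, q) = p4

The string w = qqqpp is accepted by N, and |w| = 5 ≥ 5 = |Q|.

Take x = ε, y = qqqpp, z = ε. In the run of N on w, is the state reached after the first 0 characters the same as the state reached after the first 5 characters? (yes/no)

Run of N on the first 5 characters of w = q q q p p:
  step 0: p0  (start)
  step 1: p4  (read q: p0→p4)
  step 2: p4  (read q: p4→p4)
  step 3: p4  (read q: p4→p4)
  step 4: p4  (read p: p4→p4)
  step 5: p4  (read p: p4→p4)

After x (step 0): p0. After xy (step 5): p4.
They differ (p0 ≠ p4), so y is not a cycle from the state after x; this split is not the one the pumping-lemma construction produces, and pumping y need not keep the string in L(N).

no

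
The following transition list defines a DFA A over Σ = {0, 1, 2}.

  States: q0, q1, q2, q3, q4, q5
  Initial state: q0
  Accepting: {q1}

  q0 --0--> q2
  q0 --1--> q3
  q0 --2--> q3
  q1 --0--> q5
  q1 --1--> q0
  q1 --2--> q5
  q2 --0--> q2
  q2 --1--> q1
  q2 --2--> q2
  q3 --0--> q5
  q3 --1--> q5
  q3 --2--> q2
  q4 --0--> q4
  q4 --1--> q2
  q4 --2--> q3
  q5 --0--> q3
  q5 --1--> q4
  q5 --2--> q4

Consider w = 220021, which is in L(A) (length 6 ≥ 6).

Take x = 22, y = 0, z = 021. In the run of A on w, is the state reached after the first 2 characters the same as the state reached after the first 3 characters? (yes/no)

Run of A on the first 3 characters of w = 2 2 0:
  step 0: q0  (start)
  step 1: q3  (read 2: q0→q3)
  step 2: q2  (read 2: q3→q2)
  step 3: q2  (read 0: q2→q2)

After x (step 2): q2. After xy (step 3): q2.
They match, so y = 0 drives A around a cycle from q2 back to itself; pumping y any number of times keeps A in q2 before reading z, and xyⁱz ∈ L(A) for every i ≥ 0.

yes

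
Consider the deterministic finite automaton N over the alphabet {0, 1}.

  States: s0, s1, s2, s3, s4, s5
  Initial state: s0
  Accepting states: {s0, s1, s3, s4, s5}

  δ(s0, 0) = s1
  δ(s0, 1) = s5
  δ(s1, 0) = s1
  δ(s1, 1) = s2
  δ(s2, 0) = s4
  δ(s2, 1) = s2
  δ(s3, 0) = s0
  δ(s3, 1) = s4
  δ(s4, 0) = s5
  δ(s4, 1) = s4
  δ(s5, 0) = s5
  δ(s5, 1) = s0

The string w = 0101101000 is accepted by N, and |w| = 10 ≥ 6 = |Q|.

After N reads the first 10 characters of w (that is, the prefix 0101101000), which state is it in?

Run of N on the first 10 characters of w = 0 1 0 1 1 0 1 0 0 0:
  step 0: s0  (start)
  step 1: s1  (read 0: s0→s1)
  step 2: s2  (read 1: s1→s2)
  step 3: s4  (read 0: s2→s4)
  step 4: s4  (read 1: s4→s4)
  step 5: s4  (read 1: s4→s4)
  step 6: s5  (read 0: s4→s5)
  step 7: s0  (read 1: s5→s0)
  step 8: s1  (read 0: s0→s1)
  step 9: s1  (read 0: s1→s1)
  step 10: s1  (read 0: s1→s1)

After reading 10 characters, N is in state s1.
(This kind of state-tracing is the core of the pumping-lemma construction: with 6 states, pigeonhole forces a repeat within the first 6 steps.)

s1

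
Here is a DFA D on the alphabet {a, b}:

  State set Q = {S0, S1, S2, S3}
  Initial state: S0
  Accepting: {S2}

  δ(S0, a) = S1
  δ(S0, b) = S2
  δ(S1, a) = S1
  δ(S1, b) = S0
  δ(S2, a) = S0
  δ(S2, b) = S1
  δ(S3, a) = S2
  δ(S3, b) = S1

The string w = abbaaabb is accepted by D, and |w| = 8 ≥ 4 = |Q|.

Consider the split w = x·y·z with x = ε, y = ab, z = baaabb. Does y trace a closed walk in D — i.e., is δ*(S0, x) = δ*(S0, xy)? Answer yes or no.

yes

Run of D on the first 2 characters of w = a b:
  step 0: S0  (start)
  step 1: S1  (read a: S0→S1)
  step 2: S0  (read b: S1→S0)

After x (step 0): S0. After xy (step 2): S0.
They match, so y = ab drives D around a cycle from S0 back to itself; pumping y any number of times keeps D in S0 before reading z, and xyⁱz ∈ L(D) for every i ≥ 0.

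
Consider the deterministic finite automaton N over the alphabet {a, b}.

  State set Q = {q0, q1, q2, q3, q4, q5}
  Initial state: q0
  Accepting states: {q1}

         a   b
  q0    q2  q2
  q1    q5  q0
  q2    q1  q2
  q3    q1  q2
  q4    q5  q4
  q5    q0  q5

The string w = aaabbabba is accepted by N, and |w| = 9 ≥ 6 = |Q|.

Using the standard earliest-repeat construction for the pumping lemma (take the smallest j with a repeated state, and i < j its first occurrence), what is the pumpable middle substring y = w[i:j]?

b

Run of N on w = a a a b b a b b a:
  step 0: q0  (start)
  step 1: q2  (read a: q0→q2)
  step 2: q1  (read a: q2→q1)
  step 3: q5  (read a: q1→q5)
  step 4: q5  (read b: q5→q5)   ← first repeat (q5 seen earlier)
  step 5: q5  (read b: q5→q5)
  step 6: q0  (read a: q5→q0)
  step 7: q2  (read b: q0→q2)
  step 8: q2  (read b: q2→q2)
  step 9: q1  (read a: q2→q1)

So i = 3, j = 4, giving x = w[0:3] = aaa, y = w[3:4] = b, z = w[4:9] = babba.
Check: |xy| = 4 ≤ 6 and |y| = 1 ≥ 1. Reading y takes N from q5 back to q5, so every xyⁱz is accepted.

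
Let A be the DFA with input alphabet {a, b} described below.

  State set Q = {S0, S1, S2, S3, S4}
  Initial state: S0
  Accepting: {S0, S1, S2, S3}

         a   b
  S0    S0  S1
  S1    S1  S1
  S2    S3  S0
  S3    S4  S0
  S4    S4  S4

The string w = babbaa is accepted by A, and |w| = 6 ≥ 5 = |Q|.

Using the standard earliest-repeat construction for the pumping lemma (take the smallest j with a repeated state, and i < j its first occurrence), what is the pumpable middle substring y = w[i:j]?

a

State sequence: S0 -b-> S1 -a-> S1 -b-> S1 -b-> S1 -a-> S1 -a-> S1
First repeat at step 2: S1 was already visited.

So i = 1, j = 2, giving x = w[0:1] = b, y = w[1:2] = a, z = w[2:6] = bbaa.
Check: |xy| = 2 ≤ 5 and |y| = 1 ≥ 1. Reading y takes A from S1 back to S1, so every xyⁱz is accepted.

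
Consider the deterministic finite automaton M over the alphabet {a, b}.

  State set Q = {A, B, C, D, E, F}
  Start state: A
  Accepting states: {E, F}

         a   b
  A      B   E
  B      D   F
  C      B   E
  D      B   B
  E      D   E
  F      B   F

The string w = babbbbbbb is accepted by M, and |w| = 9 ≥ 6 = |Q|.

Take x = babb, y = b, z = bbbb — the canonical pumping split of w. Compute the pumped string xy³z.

xy^3z = babb·b·b·b·bbbb = babbbbbbbbb.
Reading y = b takes M from F back to F, so after x·y·y·y the machine is still in F, and z then leads to the accepting state F. Hence babbbbbbbbb ∈ L(M).

babbbbbbbbb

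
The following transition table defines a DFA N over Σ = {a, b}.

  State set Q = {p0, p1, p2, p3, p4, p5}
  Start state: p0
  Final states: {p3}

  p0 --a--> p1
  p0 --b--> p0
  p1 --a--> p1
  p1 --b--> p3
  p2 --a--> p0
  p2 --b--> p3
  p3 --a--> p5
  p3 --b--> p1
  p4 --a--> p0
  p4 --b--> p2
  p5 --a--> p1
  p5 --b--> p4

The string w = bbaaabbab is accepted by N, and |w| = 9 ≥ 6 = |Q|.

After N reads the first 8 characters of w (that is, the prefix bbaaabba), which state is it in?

p1

State sequence: p0 -b-> p0 -b-> p0 -a-> p1 -a-> p1 -a-> p1 -b-> p3 -b-> p1 -a-> p1

After reading 8 characters, N is in state p1.
(This kind of state-tracing is the core of the pumping-lemma construction: with 6 states, pigeonhole forces a repeat within the first 6 steps.)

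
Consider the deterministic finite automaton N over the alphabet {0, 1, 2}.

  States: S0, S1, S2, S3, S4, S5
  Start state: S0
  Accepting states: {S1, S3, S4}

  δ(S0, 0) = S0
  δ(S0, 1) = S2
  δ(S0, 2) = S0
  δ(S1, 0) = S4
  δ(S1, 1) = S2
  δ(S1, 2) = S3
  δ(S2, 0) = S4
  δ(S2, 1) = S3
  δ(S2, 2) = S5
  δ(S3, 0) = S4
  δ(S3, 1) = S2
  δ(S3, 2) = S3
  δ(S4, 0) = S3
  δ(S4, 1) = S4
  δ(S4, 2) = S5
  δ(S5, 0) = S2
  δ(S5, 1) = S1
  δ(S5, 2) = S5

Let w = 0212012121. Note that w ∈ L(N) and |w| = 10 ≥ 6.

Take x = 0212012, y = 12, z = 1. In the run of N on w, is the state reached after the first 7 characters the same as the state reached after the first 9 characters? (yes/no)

no

Run of N on the first 9 characters of w = 0 2 1 2 0 1 2 1 2:
  step 0: S0  (start)
  step 1: S0  (read 0: S0→S0)
  step 2: S0  (read 2: S0→S0)
  step 3: S2  (read 1: S0→S2)
  step 4: S5  (read 2: S2→S5)
  step 5: S2  (read 0: S5→S2)
  step 6: S3  (read 1: S2→S3)
  step 7: S3  (read 2: S3→S3)
  step 8: S2  (read 1: S3→S2)
  step 9: S5  (read 2: S2→S5)

After x (step 7): S3. After xy (step 9): S5.
They differ (S3 ≠ S5), so y is not a cycle from the state after x; this split is not the one the pumping-lemma construction produces, and pumping y need not keep the string in L(N).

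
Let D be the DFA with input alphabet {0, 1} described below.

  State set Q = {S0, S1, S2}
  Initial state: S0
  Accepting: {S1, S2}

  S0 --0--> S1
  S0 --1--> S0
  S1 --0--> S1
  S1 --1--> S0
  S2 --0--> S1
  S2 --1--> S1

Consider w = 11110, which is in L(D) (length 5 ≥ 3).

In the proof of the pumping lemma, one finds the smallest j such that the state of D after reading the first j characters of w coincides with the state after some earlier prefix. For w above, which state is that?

S0

State sequence: S0 -1-> S0 -1-> S0 -1-> S0 -1-> S0 -0-> S1
First repeat at step 1: S0 was already visited.

The earliest repeat is at step j = 1: D is in S0, which it already visited at step i = 0.
Since D has 3 states, any run of length ≥ 3 visits 3+1 states, so by pigeonhole some state repeats within the first 3 steps — that repeat gives the pumpable loop.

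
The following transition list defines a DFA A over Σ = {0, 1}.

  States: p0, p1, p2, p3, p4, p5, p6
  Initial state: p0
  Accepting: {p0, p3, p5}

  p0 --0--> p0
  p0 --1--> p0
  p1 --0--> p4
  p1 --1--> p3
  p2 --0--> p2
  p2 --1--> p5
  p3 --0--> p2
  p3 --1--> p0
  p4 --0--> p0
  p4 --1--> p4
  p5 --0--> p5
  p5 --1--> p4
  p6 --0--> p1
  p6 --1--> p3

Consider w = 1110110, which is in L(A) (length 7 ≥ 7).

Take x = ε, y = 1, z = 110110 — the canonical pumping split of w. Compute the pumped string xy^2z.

xy^2z = ε·1·1·110110 = 11110110.
Reading y = 1 takes A from p0 back to p0, so after x·y·y the machine is still in p0, and z then leads to the accepting state p0. Hence 11110110 ∈ L(A).

11110110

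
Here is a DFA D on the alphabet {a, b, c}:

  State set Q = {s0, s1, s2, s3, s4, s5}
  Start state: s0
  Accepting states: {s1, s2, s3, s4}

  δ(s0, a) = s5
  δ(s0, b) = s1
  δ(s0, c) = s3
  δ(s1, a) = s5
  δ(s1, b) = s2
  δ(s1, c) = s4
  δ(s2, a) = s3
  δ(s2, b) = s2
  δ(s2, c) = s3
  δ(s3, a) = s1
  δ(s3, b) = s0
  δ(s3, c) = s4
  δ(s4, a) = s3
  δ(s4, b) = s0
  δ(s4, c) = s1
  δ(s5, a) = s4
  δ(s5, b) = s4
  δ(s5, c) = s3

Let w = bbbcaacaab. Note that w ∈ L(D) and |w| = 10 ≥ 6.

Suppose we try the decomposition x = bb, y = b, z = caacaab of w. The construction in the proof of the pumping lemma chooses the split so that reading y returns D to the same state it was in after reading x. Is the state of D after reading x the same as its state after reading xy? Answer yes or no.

Run of D on the first 3 characters of w = b b b:
  step 0: s0  (start)
  step 1: s1  (read b: s0→s1)
  step 2: s2  (read b: s1→s2)
  step 3: s2  (read b: s2→s2)

After x (step 2): s2. After xy (step 3): s2.
They match, so y = b drives D around a cycle from s2 back to itself; pumping y any number of times keeps D in s2 before reading z, and xyⁱz ∈ L(D) for every i ≥ 0.

yes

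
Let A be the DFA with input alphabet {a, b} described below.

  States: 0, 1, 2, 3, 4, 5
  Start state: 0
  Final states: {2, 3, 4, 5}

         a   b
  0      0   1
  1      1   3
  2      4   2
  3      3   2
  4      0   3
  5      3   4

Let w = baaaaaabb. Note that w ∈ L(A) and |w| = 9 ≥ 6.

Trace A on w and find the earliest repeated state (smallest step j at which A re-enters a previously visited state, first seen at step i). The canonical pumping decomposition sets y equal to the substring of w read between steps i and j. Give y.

Run of A on w = b a a a a a a b b:
  step 0: 0  (start)
  step 1: 1  (read b: 0→1)
  step 2: 1  (read a: 1→1)   ← first repeat (1 seen earlier)
  step 3: 1  (read a: 1→1)
  step 4: 1  (read a: 1→1)
  step 5: 1  (read a: 1→1)
  step 6: 1  (read a: 1→1)
  step 7: 1  (read a: 1→1)
  step 8: 3  (read b: 1→3)
  step 9: 2  (read b: 3→2)

So i = 1, j = 2, giving x = w[0:1] = b, y = w[1:2] = a, z = w[2:9] = aaaaabb.
Check: |xy| = 2 ≤ 6 and |y| = 1 ≥ 1. Reading y takes A from 1 back to 1, so every xyⁱz is accepted.
Pumping length from the standard proof: p = 6 (the number of states). The repeated state found above gives |xy| = j ≤ 6 and |y| = j − i ≥ 1.

a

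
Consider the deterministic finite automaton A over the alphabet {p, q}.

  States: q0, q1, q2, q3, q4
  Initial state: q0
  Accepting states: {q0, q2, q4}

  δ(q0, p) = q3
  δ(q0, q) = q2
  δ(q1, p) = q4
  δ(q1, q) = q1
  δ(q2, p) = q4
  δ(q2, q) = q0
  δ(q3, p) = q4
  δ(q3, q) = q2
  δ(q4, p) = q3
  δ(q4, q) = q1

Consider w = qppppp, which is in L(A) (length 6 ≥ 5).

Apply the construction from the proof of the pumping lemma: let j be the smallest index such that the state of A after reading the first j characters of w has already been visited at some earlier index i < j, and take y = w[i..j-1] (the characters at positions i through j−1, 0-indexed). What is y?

pp

Run of A on w = q p p p p p:
  step 0: q0  (start)
  step 1: q2  (read q: q0→q2)
  step 2: q4  (read p: q2→q4)
  step 3: q3  (read p: q4→q3)
  step 4: q4  (read p: q3→q4)   ← first repeat (q4 seen earlier)
  step 5: q3  (read p: q4→q3)
  step 6: q4  (read p: q3→q4)

So i = 2, j = 4, giving x = w[0:2] = qp, y = w[2:4] = pp, z = w[4:6] = pp.
Check: |xy| = 4 ≤ 5 and |y| = 2 ≥ 1. Reading y takes A from q4 back to q4, so every xyⁱz is accepted.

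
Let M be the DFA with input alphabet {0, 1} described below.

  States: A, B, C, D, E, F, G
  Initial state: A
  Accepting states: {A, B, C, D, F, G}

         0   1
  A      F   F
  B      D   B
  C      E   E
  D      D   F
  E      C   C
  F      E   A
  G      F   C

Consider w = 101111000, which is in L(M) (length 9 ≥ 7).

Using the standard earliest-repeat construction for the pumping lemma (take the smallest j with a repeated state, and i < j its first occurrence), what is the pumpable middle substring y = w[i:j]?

11

Run of M on w = 1 0 1 1 1 1 0 0 0:
  step 0: A  (start)
  step 1: F  (read 1: A→F)
  step 2: E  (read 0: F→E)
  step 3: C  (read 1: E→C)
  step 4: E  (read 1: C→E)   ← first repeat (E seen earlier)
  step 5: C  (read 1: E→C)
  step 6: E  (read 1: C→E)
  step 7: C  (read 0: E→C)
  step 8: E  (read 0: C→E)
  step 9: C  (read 0: E→C)

So i = 2, j = 4, giving x = w[0:2] = 10, y = w[2:4] = 11, z = w[4:9] = 11000.
Check: |xy| = 4 ≤ 7 and |y| = 2 ≥ 1. Reading y takes M from E back to E, so every xyⁱz is accepted.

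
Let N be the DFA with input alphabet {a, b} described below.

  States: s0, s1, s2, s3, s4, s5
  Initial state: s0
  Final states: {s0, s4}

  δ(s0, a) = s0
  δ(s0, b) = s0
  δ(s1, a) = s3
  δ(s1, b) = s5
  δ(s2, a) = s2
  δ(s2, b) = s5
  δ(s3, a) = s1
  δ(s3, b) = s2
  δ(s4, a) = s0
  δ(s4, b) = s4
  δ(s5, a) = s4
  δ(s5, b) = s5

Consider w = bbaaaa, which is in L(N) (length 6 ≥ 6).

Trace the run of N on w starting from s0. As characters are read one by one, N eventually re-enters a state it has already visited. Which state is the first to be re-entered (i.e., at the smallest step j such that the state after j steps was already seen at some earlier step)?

State sequence: s0 -b-> s0 -b-> s0 -a-> s0 -a-> s0 -a-> s0 -a-> s0
First repeat at step 1: s0 was already visited.

The earliest repeat is at step j = 1: N is in s0, which it already visited at step i = 0.
Since N has 6 states, any run of length ≥ 6 visits 6+1 states, so by pigeonhole some state repeats within the first 6 steps — that repeat gives the pumpable loop.

s0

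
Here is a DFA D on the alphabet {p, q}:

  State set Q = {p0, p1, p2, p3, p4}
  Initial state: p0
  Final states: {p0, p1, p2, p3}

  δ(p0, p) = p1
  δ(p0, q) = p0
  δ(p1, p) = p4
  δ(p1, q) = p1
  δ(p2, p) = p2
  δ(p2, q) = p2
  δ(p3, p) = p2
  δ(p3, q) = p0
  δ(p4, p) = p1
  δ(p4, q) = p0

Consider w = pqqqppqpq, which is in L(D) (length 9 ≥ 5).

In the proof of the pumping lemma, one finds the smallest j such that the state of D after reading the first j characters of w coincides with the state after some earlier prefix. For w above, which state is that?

State sequence: p0 -p-> p1 -q-> p1 -q-> p1 -q-> p1 -p-> p4 -p-> p1 -q-> p1 -p-> p4 -q-> p0
First repeat at step 2: p1 was already visited.

The earliest repeat is at step j = 2: D is in p1, which it already visited at step i = 1.
With |Q| = 5, pigeonhole forces a state repeat no later than step 5; the substring read between the first and second visits to that state can be pumped.

p1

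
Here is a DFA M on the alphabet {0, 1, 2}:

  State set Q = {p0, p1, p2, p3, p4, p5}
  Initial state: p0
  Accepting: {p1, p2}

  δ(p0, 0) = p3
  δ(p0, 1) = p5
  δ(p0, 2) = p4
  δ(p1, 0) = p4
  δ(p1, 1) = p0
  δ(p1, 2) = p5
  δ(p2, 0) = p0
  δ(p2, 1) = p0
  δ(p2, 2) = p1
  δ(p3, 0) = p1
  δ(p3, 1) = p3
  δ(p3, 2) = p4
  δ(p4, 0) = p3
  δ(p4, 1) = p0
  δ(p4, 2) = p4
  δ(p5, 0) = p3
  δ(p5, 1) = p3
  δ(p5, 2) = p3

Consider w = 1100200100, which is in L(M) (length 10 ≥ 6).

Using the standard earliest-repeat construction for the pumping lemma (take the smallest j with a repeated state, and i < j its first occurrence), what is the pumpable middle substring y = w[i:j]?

2

State sequence: p0 -1-> p5 -1-> p3 -0-> p1 -0-> p4 -2-> p4 -0-> p3 -0-> p1 -1-> p0 -0-> p3 -0-> p1
First repeat at step 5: p4 was already visited.

So i = 4, j = 5, giving x = w[0:4] = 1100, y = w[4:5] = 2, z = w[5:10] = 00100.
Check: |xy| = 5 ≤ 6 and |y| = 1 ≥ 1. Reading y takes M from p4 back to p4, so every xyⁱz is accepted.
Pumping length from the standard proof: p = 6 (the number of states). The repeated state found above gives |xy| = j ≤ 6 and |y| = j − i ≥ 1.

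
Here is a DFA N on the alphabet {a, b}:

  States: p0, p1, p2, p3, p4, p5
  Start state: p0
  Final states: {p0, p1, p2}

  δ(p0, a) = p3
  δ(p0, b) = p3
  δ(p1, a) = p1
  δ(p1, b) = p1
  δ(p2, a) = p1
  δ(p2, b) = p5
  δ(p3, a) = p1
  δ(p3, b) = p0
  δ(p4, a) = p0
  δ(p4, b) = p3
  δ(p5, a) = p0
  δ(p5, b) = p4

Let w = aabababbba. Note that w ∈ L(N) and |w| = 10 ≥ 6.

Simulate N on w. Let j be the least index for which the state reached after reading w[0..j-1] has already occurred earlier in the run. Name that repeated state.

p1

Run of N on w = a a b a b a b b b a:
  step 0: p0  (start)
  step 1: p3  (read a: p0→p3)
  step 2: p1  (read a: p3→p1)
  step 3: p1  (read b: p1→p1)   ← first repeat (p1 seen earlier)
  step 4: p1  (read a: p1→p1)
  step 5: p1  (read b: p1→p1)
  step 6: p1  (read a: p1→p1)
  step 7: p1  (read b: p1→p1)
  step 8: p1  (read b: p1→p1)
  step 9: p1  (read b: p1→p1)
  step 10: p1  (read a: p1→p1)

The earliest repeat is at step j = 3: N is in p1, which it already visited at step i = 2.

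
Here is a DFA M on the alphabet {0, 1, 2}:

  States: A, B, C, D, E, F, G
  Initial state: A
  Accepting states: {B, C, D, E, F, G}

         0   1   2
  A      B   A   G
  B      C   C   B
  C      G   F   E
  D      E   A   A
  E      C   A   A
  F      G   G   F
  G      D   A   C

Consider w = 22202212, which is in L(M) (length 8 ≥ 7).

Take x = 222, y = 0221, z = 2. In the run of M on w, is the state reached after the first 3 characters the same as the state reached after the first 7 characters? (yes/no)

State sequence: A -2-> G -2-> C -2-> E -0-> C -2-> E -2-> A -1-> A

After x (step 3): E. After xy (step 7): A.
They differ (E ≠ A), so y is not a cycle from the state after x; this split is not the one the pumping-lemma construction produces, and pumping y need not keep the string in L(M).

no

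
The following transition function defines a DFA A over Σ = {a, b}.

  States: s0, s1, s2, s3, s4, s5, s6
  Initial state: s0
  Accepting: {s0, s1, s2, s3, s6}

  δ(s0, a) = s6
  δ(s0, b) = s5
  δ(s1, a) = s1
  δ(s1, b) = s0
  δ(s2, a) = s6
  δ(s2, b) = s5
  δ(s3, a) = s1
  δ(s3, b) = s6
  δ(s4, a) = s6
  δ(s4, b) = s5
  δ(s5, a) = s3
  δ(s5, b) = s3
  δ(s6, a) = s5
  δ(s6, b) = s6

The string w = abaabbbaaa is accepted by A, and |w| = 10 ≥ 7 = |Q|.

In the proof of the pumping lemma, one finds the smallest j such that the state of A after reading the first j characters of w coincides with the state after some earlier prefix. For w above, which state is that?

s6

Run of A on w = a b a a b b b a a a:
  step 0: s0  (start)
  step 1: s6  (read a: s0→s6)
  step 2: s6  (read b: s6→s6)   ← first repeat (s6 seen earlier)
  step 3: s5  (read a: s6→s5)
  step 4: s3  (read a: s5→s3)
  step 5: s6  (read b: s3→s6)
  step 6: s6  (read b: s6→s6)
  step 7: s6  (read b: s6→s6)
  step 8: s5  (read a: s6→s5)
  step 9: s3  (read a: s5→s3)
  step 10: s1  (read a: s3→s1)

The earliest repeat is at step j = 2: A is in s6, which it already visited at step i = 1.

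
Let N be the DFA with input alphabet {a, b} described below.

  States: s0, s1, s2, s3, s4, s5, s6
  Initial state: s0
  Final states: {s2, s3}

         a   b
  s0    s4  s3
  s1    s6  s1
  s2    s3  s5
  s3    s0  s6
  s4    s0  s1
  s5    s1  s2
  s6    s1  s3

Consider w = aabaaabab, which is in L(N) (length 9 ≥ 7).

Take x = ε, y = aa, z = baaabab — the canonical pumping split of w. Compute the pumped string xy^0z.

baaabab

xy⁰z = xz = ε·baaabab = baaabab.
Reading y = aa takes N from s0 back to s0, so after x the machine is still in s0, and z then leads to the accepting state s3. Hence baaabab ∈ L(N).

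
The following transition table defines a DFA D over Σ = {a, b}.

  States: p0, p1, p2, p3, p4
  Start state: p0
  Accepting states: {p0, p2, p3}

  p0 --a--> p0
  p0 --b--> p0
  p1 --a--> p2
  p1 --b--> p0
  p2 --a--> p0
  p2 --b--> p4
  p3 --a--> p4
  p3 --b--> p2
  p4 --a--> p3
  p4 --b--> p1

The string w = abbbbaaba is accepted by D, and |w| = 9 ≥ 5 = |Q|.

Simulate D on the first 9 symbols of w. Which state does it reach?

Run of D on the first 9 characters of w = a b b b b a a b a:
  step 0: p0  (start)
  step 1: p0  (read a: p0→p0)
  step 2: p0  (read b: p0→p0)
  step 3: p0  (read b: p0→p0)
  step 4: p0  (read b: p0→p0)
  step 5: p0  (read b: p0→p0)
  step 6: p0  (read a: p0→p0)
  step 7: p0  (read a: p0→p0)
  step 8: p0  (read b: p0→p0)
  step 9: p0  (read a: p0→p0)

After reading 9 characters, D is in state p0.

p0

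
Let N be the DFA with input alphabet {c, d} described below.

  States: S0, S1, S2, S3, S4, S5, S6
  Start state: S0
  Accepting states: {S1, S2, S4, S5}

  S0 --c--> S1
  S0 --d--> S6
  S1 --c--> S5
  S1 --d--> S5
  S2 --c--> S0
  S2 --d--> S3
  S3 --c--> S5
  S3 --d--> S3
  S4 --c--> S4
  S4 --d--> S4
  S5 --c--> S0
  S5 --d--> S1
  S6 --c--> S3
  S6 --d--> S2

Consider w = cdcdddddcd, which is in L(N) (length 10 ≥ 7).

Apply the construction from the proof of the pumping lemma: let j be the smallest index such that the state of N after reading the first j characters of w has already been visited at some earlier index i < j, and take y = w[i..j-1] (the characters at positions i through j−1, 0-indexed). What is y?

State sequence: S0 -c-> S1 -d-> S5 -c-> S0 -d-> S6 -d-> S2 -d-> S3 -d-> S3 -d-> S3 -c-> S5 -d-> S1
First repeat at step 3: S0 was already visited.

So i = 0, j = 3, giving x = w[0:0] = ε, y = w[0:3] = cdc, z = w[3:10] = dddddcd.
Check: |xy| = 3 ≤ 7 and |y| = 3 ≥ 1. Reading y takes N from S0 back to S0, so every xyⁱz is accepted.

cdc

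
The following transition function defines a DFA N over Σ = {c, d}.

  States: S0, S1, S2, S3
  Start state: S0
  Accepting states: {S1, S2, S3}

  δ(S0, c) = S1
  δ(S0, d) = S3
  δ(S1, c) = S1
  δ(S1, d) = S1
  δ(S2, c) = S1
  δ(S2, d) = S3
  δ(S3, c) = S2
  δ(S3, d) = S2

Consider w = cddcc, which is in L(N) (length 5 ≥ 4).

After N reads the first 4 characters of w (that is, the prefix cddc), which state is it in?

S1

State sequence: S0 -c-> S1 -d-> S1 -d-> S1 -c-> S1

After reading 4 characters, N is in state S1.
(This kind of state-tracing is the core of the pumping-lemma construction: with 4 states, pigeonhole forces a repeat within the first 4 steps.)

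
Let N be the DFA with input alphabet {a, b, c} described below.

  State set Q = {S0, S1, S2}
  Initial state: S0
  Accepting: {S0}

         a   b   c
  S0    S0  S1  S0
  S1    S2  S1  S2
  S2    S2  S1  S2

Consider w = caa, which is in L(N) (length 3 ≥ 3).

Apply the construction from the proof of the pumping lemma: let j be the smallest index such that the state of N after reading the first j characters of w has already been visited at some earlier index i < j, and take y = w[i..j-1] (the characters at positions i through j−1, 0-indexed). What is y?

c

State sequence: S0 -c-> S0 -a-> S0 -a-> S0
First repeat at step 1: S0 was already visited.

So i = 0, j = 1, giving x = w[0:0] = ε, y = w[0:1] = c, z = w[1:3] = aa.
Check: |xy| = 1 ≤ 3 and |y| = 1 ≥ 1. Reading y takes N from S0 back to S0, so every xyⁱz is accepted.
With |Q| = 3, pigeonhole forces a state repeat no later than step 3; the substring read between the first and second visits to that state can be pumped.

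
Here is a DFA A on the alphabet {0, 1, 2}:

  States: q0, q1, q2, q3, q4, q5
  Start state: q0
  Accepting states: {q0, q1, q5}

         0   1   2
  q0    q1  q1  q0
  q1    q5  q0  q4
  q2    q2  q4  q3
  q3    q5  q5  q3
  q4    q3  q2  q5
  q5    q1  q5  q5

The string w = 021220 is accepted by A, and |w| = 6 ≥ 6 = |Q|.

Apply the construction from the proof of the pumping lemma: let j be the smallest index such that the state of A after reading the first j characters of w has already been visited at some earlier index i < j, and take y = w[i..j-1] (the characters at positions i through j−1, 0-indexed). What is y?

State sequence: q0 -0-> q1 -2-> q4 -1-> q2 -2-> q3 -2-> q3 -0-> q5
First repeat at step 5: q3 was already visited.

So i = 4, j = 5, giving x = w[0:4] = 0212, y = w[4:5] = 2, z = w[5:6] = 0.
Check: |xy| = 5 ≤ 6 and |y| = 1 ≥ 1. Reading y takes A from q3 back to q3, so every xyⁱz is accepted.

2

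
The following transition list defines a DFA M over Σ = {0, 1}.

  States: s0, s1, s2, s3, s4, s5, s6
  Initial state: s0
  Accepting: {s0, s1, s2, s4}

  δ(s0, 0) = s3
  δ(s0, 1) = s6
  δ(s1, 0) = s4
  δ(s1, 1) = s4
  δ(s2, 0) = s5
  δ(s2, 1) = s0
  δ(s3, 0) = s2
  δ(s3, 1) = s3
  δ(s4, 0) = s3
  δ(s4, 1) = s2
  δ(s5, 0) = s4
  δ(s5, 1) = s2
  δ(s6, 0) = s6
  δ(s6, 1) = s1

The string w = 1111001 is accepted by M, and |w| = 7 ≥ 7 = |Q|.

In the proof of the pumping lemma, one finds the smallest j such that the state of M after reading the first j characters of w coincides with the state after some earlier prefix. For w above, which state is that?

s4

Run of M on w = 1 1 1 1 0 0 1:
  step 0: s0  (start)
  step 1: s6  (read 1: s0→s6)
  step 2: s1  (read 1: s6→s1)
  step 3: s4  (read 1: s1→s4)
  step 4: s2  (read 1: s4→s2)
  step 5: s5  (read 0: s2→s5)
  step 6: s4  (read 0: s5→s4)   ← first repeat (s4 seen earlier)
  step 7: s2  (read 1: s4→s2)

The earliest repeat is at step j = 6: M is in s4, which it already visited at step i = 3.
The DFA has 7 states, so the proof of the pumping lemma guarantees a repeated state among the first 7+1 visited; the segment between the two visits is the pumpable y.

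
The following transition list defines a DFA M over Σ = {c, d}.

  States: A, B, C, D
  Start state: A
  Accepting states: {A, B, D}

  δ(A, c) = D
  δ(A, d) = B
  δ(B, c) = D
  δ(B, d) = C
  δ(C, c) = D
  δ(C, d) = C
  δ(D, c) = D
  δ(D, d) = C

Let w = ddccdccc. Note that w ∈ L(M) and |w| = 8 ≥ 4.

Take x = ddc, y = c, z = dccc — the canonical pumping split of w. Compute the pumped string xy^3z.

xy^3z = ddc·c·c·c·dccc = ddccccdccc.
Reading y = c takes M from D back to D, so after x·y·y·y the machine is still in D, and z then leads to the accepting state D. Hence ddccccdccc ∈ L(M).

ddccccdccc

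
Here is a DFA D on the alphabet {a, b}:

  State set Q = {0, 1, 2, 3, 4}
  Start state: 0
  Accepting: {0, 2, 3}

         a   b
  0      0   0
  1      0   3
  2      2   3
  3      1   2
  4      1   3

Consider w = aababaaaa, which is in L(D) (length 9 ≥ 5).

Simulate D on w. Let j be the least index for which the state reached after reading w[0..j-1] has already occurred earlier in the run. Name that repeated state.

0

State sequence: 0 -a-> 0 -a-> 0 -b-> 0 -a-> 0 -b-> 0 -a-> 0 -a-> 0 -a-> 0 -a-> 0
First repeat at step 1: 0 was already visited.

The earliest repeat is at step j = 1: D is in 0, which it already visited at step i = 0.
Pumping length from the standard proof: p = 5 (the number of states). The repeated state found above gives |xy| = j ≤ 5 and |y| = j − i ≥ 1.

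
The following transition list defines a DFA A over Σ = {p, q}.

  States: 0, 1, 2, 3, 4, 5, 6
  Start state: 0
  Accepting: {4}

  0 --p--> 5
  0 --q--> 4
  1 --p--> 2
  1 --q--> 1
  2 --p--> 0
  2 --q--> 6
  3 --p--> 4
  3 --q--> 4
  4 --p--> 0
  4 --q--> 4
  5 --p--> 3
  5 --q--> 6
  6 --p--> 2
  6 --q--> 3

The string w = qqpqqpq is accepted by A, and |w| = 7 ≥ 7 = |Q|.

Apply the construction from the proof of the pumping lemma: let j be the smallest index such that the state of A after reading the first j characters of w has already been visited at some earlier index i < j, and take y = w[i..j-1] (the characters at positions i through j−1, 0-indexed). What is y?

Run of A on w = q q p q q p q:
  step 0: 0  (start)
  step 1: 4  (read q: 0→4)
  step 2: 4  (read q: 4→4)   ← first repeat (4 seen earlier)
  step 3: 0  (read p: 4→0)
  step 4: 4  (read q: 0→4)
  step 5: 4  (read q: 4→4)
  step 6: 0  (read p: 4→0)
  step 7: 4  (read q: 0→4)

So i = 1, j = 2, giving x = w[0:1] = q, y = w[1:2] = q, z = w[2:7] = pqqpq.
Check: |xy| = 2 ≤ 7 and |y| = 1 ≥ 1. Reading y takes A from 4 back to 4, so every xyⁱz is accepted.

q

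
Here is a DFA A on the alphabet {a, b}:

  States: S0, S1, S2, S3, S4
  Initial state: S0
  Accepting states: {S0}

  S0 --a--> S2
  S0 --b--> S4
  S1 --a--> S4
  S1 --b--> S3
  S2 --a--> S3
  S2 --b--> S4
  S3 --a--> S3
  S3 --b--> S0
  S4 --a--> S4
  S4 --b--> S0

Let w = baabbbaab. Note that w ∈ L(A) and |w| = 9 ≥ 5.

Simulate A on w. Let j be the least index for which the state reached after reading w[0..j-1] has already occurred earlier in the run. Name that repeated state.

S4

State sequence: S0 -b-> S4 -a-> S4 -a-> S4 -b-> S0 -b-> S4 -b-> S0 -a-> S2 -a-> S3 -b-> S0
First repeat at step 2: S4 was already visited.

The earliest repeat is at step j = 2: A is in S4, which it already visited at step i = 1.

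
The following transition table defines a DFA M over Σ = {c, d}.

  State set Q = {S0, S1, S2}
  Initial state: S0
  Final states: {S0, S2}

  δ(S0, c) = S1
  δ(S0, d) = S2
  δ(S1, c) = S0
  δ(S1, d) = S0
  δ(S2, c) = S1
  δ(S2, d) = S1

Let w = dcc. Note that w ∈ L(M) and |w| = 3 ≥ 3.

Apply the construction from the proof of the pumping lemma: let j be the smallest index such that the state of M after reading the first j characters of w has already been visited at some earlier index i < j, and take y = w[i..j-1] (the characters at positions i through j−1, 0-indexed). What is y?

dcc

State sequence: S0 -d-> S2 -c-> S1 -c-> S0
First repeat at step 3: S0 was already visited.

So i = 0, j = 3, giving x = w[0:0] = ε, y = w[0:3] = dcc, z = w[3:3] = ε.
Check: |xy| = 3 ≤ 3 and |y| = 3 ≥ 1. Reading y takes M from S0 back to S0, so every xyⁱz is accepted.
Since M has 3 states, any run of length ≥ 3 visits 3+1 states, so by pigeonhole some state repeats within the first 3 steps — that repeat gives the pumpable loop.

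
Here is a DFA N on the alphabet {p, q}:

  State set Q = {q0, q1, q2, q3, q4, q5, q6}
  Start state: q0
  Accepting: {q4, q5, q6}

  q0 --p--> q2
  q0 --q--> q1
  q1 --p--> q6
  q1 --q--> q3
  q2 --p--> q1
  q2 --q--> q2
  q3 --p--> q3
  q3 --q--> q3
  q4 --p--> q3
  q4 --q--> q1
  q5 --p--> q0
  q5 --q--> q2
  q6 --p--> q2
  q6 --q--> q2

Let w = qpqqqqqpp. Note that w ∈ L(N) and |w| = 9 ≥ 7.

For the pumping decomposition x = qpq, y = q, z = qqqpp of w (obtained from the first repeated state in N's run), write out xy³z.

xy^3z = qpq·q·q·q·qqqpp = qpqqqqqqqpp.
Reading y = q takes N from q2 back to q2, so after x·y·y·y the machine is still in q2, and z then leads to the accepting state q6. Hence qpqqqqqqqpp ∈ L(N).

qpqqqqqqqpp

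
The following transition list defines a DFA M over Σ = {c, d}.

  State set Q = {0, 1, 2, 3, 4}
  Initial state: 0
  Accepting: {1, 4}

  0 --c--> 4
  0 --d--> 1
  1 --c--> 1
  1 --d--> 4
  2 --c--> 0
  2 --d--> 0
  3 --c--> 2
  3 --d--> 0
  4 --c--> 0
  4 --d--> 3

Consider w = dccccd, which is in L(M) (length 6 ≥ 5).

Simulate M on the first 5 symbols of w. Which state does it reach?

State sequence: 0 -d-> 1 -c-> 1 -c-> 1 -c-> 1 -c-> 1

After reading 5 characters, M is in state 1.
(This kind of state-tracing is the core of the pumping-lemma construction: with 5 states, pigeonhole forces a repeat within the first 5 steps.)

1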